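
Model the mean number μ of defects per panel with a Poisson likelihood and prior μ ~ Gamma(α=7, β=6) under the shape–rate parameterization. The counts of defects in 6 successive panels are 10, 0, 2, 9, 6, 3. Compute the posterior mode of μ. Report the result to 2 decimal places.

μ̂_MAP = 3.00

Σxᵢ = 10+0+2+9+6+3 = 30, with n = 6.
Posterior ∝ μ^6e^(−6μ) · μ^30e^(−6μ) = μ^36e^(−12μ), i.e. Gamma(shape=37, rate=12).
The mode of a Gamma(a, b) with a ≥ 1 (shape–rate) is (a−1)/b = 36/12 ≈ 3.00.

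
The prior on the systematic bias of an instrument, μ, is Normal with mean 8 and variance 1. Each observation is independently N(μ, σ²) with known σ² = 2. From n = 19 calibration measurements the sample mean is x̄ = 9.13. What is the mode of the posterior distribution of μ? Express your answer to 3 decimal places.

n = 19, x̄ = 9.13.
For a Normal prior and Normal likelihood with known variance, the posterior is Normal; its mode equals its mean, the precision-weighted average.
Prior precision 1/σ₀² = 1/1 = 1; data precision n/σ² = 19/2 = 9.5.
μ̂ = (1·8 + 9.5·9.13) / (1 + 9.5) = 94.735/10.5 = 18947/2100 ≈ 9.022.

μ̂_MAP = 9.022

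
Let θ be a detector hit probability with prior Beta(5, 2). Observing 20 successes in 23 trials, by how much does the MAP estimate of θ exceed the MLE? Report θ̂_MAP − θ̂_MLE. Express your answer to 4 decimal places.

MAP − MLE = -0.0124

Posterior is Beta(25, 5); MAP = (25−1)/(30−2) = 24/28 ≈ 0.85714.
MLE ignores the prior: θ̂_MLE = k/n = 20/23 ≈ 0.86957.
Difference = 24/28 − 20/23 = -2/161 ≈ -0.0124.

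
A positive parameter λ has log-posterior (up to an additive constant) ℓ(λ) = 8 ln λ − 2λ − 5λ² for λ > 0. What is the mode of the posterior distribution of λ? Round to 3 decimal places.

ℓ'(λ) = 8/λ − 2 − 10λ. Setting this to zero and multiplying by λ: 10λ² + 2λ − 8 = 0.
λ = (−2 + √(2² + 4·10·8)) / (2·10) = (−2 + √324) / 20 = (−2 + 18)/20 = 4/5.
ℓ''(λ) = −8/λ² − 10 < 0, confirming a maximum.

λ̂_MAP = 0.800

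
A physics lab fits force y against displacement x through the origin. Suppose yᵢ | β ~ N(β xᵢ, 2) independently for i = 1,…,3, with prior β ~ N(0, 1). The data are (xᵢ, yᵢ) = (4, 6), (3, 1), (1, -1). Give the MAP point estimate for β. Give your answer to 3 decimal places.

log p(β | y) = −Σ(yᵢ − βxᵢ)²/(2·2) − β²/(2·1) + const.
Setting the derivative to zero: Σxᵢ(yᵢ − βxᵢ)/2 − β/1 = 0, so β = Σxᵢyᵢ / (Σxᵢ² + σ²/τ²).
Σxᵢyᵢ = 4·6 + 3·1 + 1·(-1) = 26; Σxᵢ² = 26; σ²/τ² = 2.
β̂_MAP = 26 / (26 + 2) = 26/28 ≈ 0.929.

β̂_MAP = 0.929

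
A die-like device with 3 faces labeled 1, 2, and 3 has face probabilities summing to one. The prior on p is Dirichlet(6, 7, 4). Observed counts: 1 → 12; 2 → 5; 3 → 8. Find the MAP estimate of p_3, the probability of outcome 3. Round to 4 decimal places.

The posterior is Dirichlet(αᵢ + nᵢ) = Dirichlet(18, 12, 12).
For a Dirichlet(a₁,…,a_K) with all aᵢ > 1, the mode has j-th component (aⱼ − 1)/(Σaᵢ − K).
Here Σaᵢ = 42 and K = 3, so p_3 = (12 − 1)/(42 − 3) = 11/39 ≈ 0.2821.

MAP estimate: 0.2821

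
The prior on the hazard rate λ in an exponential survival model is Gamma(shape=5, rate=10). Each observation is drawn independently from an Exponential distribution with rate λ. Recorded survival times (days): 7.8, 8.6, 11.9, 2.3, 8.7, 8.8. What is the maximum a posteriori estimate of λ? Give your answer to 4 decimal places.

The Exponential(rate=λ) likelihood is ∝ λ^n e^(−λΣtᵢ). Here n = 6 and Σtᵢ = 7.8 + 8.6 + 11.9 + 2.3 + 8.7 + 8.8 = 48.1.
Posterior ∝ λ^4e^(−10λ) · λ^6e^(−48.1λ) = λ^10e^(−58.1λ), i.e. Gamma(11, 58.1).
Mode = (a−1)/b = 10/58.1 ≈ 0.1721.

λ̂_MAP = 0.1721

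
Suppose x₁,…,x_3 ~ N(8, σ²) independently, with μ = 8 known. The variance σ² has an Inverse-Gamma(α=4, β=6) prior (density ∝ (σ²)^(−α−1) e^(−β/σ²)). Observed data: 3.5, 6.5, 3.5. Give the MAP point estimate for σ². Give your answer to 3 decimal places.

Sum of squared deviations about the known mean: SS = (3.5−8)² + (6.5−8)² + (3.5−8)² = 42.75.
The Normal likelihood contributes (σ²)^(−n/2) exp(−SS/(2σ²)), so the posterior is Inverse-Gamma(α + n/2, β + SS/2) = Inverse-Gamma(5.5, 27.375).
The mode of Inverse-Gamma(a, b) is b/(a+1) = 27.375/6.5 ≈ 4.212.

σ̂²_MAP = 4.212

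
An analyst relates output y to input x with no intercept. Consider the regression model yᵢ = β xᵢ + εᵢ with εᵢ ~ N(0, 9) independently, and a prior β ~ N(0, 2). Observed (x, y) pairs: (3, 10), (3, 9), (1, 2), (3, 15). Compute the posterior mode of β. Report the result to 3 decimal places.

β̂_MAP = 3.200

log p(β | y) = −Σ(yᵢ − βxᵢ)²/(2·9) − β²/(2·2) + const.
Setting the derivative to zero: Σxᵢ(yᵢ − βxᵢ)/9 − β/2 = 0, so β = Σxᵢyᵢ / (Σxᵢ² + σ²/τ²).
Σxᵢyᵢ = 3·10 + 3·9 + 1·2 + 3·15 = 104; Σxᵢ² = 28; σ²/τ² = 4.5.
β̂_MAP = 104 / (28 + 4.5) = 104/32.5 ≈ 3.200.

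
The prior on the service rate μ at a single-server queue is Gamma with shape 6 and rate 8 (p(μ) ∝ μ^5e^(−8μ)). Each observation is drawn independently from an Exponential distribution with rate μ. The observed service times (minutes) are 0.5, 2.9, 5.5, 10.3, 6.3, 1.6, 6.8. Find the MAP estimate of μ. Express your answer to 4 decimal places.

The Exponential(rate=μ) likelihood is ∝ μ^n e^(−μΣtᵢ). Here n = 7 and Σtᵢ = 0.5 + 2.9 + 5.5 + 10.3 + 6.3 + 1.6 + 6.8 = 33.9.
Posterior ∝ μ^5e^(−8μ) · μ^7e^(−33.9μ) = μ^12e^(−41.9μ), i.e. Gamma(13, 41.9).
Mode = (a−1)/b = 12/41.9 ≈ 0.2864.

μ̂_MAP = 0.2864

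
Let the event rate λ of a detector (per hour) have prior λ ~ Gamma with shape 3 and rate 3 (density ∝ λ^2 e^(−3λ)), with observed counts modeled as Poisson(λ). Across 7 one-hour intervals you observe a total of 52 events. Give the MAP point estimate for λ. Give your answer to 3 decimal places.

Σxᵢ = 52, n = 7.
Posterior ∝ λ^2e^(−3λ) · λ^52e^(−7λ) = λ^54e^(−10λ), i.e. Gamma(shape=55, rate=10).
The mode of a Gamma(a, b) with a ≥ 1 (shape–rate) is (a−1)/b = 54/10 ≈ 5.400.

λ̂_MAP = 5.400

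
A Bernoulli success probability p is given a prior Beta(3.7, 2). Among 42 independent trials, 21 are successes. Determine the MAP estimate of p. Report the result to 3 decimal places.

Prior: Beta(3.7, 2).
Data: 21 successes in 42 trials. The binomial likelihood contributes p^21(1−p)^21, so the posterior is Beta(3.7+21, 2+21) = Beta(24.7, 23).
For Beta(a, b) with a, b > 1 the mode is (a−1)/(a+b−2) = 23.7/45.7 ≈ 0.519.

p̂_MAP = 0.519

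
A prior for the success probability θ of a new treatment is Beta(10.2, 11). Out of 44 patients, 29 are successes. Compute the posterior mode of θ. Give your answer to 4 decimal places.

Prior: Beta(10.2, 11).
Data: 29 successes in 44 trials. The binomial likelihood contributes θ^29(1−θ)^15, so the posterior is Beta(10.2+29, 11+15) = Beta(39.2, 26).
For Beta(a, b) with a, b > 1 the mode is (a−1)/(a+b−2) = 38.2/63.2 ≈ 0.6044.

θ̂_MAP = 0.6044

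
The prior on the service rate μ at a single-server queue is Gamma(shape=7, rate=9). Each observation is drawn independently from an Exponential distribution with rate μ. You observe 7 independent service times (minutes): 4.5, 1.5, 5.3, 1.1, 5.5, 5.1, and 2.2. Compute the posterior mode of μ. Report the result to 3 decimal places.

μ̂_MAP = 0.380

The Exponential(rate=μ) likelihood is ∝ μ^n e^(−μΣtᵢ). Here n = 7 and Σtᵢ = 4.5 + 1.5 + 5.3 + 1.1 + 5.5 + 5.1 + 2.2 = 25.2.
Posterior ∝ μ^6e^(−9μ) · μ^7e^(−25.2μ) = μ^13e^(−34.2μ), i.e. Gamma(14, 34.2).
Mode = (a−1)/b = 13/34.2 ≈ 0.380.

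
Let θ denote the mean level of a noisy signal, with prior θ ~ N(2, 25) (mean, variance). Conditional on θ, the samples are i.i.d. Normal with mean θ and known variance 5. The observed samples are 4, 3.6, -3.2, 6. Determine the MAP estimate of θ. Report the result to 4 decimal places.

θ̂_MAP = 2.5714

n = 4; x̄ = (4 + 3.6 + (-3.2) + 6)/4 = 10.4/4 = 2.6.
For a Normal prior and Normal likelihood with known variance, the posterior is Normal; its mode equals its mean, the precision-weighted average.
Prior precision 1/σ₀² = 1/25 = 0.04; data precision n/σ² = 4/5 = 0.8.
θ̂ = (0.04·2 + 0.8·2.6) / (0.04 + 0.8) = 2.16/0.84 = 18/7 ≈ 2.5714.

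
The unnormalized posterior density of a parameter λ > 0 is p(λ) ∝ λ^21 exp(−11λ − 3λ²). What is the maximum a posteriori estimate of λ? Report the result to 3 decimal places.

ℓ'(λ) = 21/λ − 11 − 6λ. Setting this to zero and multiplying by λ: 6λ² + 11λ − 21 = 0.
λ = (−11 + √(11² + 4·6·21)) / (2·6) = (−11 + √625) / 12 = (−11 + 25)/12 = 7/6.
ℓ''(λ) = −21/λ² − 6 < 0, confirming a maximum.

λ̂_MAP = 1.167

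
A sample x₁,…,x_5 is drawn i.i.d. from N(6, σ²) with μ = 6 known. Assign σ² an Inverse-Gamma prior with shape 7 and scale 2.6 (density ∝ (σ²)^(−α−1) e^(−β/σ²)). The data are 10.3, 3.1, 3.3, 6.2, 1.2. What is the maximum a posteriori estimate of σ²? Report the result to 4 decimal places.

σ̂²_MAP = 2.9748

Sum of squared deviations about the known mean: SS = (10.3−6)² + (3.1−6)² + (3.3−6)² + (6.2−6)² + (1.2−6)² = 57.27.
The Normal likelihood contributes (σ²)^(−n/2) exp(−SS/(2σ²)), so the posterior is Inverse-Gamma(α + n/2, β + SS/2) = Inverse-Gamma(9.5, 31.235).
The mode of Inverse-Gamma(a, b) is b/(a+1) = 31.235/10.5 ≈ 2.9748.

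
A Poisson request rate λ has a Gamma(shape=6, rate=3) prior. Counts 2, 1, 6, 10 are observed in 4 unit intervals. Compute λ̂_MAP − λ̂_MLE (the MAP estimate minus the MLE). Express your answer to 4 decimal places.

MAP − MLE = -1.3214

Σxᵢ = 19. Posterior is Gamma(25, 7); MAP = (25−1)/7 = 24/7 ≈ 3.42857.
MLE = x̄ = 19/4 ≈ 4.75000.
Difference = 24/7 − 19/4 = -37/28 ≈ -1.3214.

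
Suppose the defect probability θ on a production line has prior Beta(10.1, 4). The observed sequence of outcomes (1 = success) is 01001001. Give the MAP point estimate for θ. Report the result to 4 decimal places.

Prior: Beta(10.1, 4).
Data: 3 successes in 8 trials (from the sequence). The binomial likelihood contributes θ^3(1−θ)^5, so the posterior is Beta(10.1+3, 4+5) = Beta(13.1, 9).
For Beta(a, b) with a, b > 1 the mode is (a−1)/(a+b−2) = 12.1/20.1 ≈ 0.6020.

θ̂_MAP = 0.6020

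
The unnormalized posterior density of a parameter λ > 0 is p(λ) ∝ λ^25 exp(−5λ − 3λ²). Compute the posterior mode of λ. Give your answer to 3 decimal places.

λ̂_MAP = 1.667

ℓ'(λ) = 25/λ − 5 − 6λ. Setting this to zero and multiplying by λ: 6λ² + 5λ − 25 = 0.
λ = (−5 + √(5² + 4·6·25)) / (2·6) = (−5 + √625) / 12 = (−5 + 25)/12 = 5/3.
ℓ''(λ) = −25/λ² − 6 < 0, confirming a maximum.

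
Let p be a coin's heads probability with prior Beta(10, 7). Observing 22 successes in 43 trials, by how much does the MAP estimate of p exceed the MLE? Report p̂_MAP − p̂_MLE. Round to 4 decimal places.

Posterior is Beta(32, 28); MAP = (32−1)/(60−2) = 31/58 ≈ 0.53448.
MLE ignores the prior: p̂_MLE = k/n = 22/43 ≈ 0.51163.
Difference = 31/58 − 22/43 = 57/2494 ≈ 0.0229.

MAP − MLE = 0.0229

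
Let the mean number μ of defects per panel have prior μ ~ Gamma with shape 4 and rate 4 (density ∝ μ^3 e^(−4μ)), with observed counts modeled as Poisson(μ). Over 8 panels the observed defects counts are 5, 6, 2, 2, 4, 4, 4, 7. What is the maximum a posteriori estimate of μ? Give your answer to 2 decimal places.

μ̂_MAP = 3.08

Σxᵢ = 5+6+2+2+4+4+4+7 = 34, with n = 8.
Posterior ∝ μ^3e^(−4μ) · μ^34e^(−8μ) = μ^37e^(−12μ), i.e. Gamma(shape=38, rate=12).
The mode of a Gamma(a, b) with a ≥ 1 (shape–rate) is (a−1)/b = 37/12 ≈ 3.08.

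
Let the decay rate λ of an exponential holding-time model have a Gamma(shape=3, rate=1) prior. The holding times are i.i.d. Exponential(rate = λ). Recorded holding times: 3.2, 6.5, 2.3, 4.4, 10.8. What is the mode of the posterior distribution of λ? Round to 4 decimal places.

The Exponential(rate=λ) likelihood is ∝ λ^n e^(−λΣtᵢ). Here n = 5 and Σtᵢ = 3.2 + 6.5 + 2.3 + 4.4 + 10.8 = 27.2.
Posterior ∝ λ^2e^(−1λ) · λ^5e^(−27.2λ) = λ^7e^(−28.2λ), i.e. Gamma(8, 28.2).
Mode = (a−1)/b = 7/28.2 ≈ 0.2482.

λ̂_MAP = 0.2482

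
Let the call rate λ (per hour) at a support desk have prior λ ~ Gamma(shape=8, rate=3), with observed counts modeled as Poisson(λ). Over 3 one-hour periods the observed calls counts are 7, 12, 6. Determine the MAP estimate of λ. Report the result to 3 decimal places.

Σxᵢ = 7+12+6 = 25, with n = 3.
Posterior ∝ λ^7e^(−3λ) · λ^25e^(−3λ) = λ^32e^(−6λ), i.e. Gamma(shape=33, rate=6).
The mode of a Gamma(a, b) with a ≥ 1 (shape–rate) is (a−1)/b = 32/6 ≈ 5.333.

λ̂_MAP = 5.333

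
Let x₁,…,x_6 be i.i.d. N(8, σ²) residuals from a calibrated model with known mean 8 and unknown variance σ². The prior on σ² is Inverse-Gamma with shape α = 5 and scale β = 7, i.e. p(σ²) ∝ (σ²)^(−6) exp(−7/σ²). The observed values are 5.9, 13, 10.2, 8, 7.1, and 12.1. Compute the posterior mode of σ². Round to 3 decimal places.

Sum of squared deviations about the known mean: SS = (5.9−8)² + (13−8)² + (10.2−8)² + (8−8)² + (7.1−8)² + (12.1−8)² = 51.87.
The Normal likelihood contributes (σ²)^(−n/2) exp(−SS/(2σ²)), so the posterior is Inverse-Gamma(α + n/2, β + SS/2) = Inverse-Gamma(8, 32.935).
The mode of Inverse-Gamma(a, b) is b/(a+1) = 32.935/9 ≈ 3.659.

σ̂²_MAP = 3.659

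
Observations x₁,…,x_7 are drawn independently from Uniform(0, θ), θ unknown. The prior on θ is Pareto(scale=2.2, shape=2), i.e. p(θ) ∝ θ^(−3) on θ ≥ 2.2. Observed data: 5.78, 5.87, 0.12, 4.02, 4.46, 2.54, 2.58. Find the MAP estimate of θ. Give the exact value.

The Uniform(0, θ) likelihood is θ^(−n) for θ ≥ max(xᵢ), zero otherwise. Here max(xᵢ) = 5.87.
Posterior ∝ θ^(−3) · θ^(−7) = θ^(−10) on θ ≥ max(2.2, 5.87) = 5.87.
This density is strictly decreasing in θ, so the posterior mode lies at the lower boundary of the support.

θ̂_MAP = 5.87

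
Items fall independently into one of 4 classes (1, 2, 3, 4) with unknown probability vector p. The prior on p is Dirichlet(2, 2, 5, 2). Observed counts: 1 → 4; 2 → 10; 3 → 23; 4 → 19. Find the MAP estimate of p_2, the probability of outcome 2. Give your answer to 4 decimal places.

The posterior is Dirichlet(αᵢ + nᵢ) = Dirichlet(6, 12, 28, 21).
For a Dirichlet(a₁,…,a_K) with all aᵢ > 1, the mode has j-th component (aⱼ − 1)/(Σaᵢ − K).
Here Σaᵢ = 67 and K = 4, so p_2 = (12 − 1)/(67 − 4) = 11/63 ≈ 0.1746.

MAP estimate: 0.1746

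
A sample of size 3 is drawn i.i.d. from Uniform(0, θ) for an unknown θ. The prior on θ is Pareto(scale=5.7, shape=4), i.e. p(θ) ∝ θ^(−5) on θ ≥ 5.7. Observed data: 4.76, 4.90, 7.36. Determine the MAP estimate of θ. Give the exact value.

θ̂_MAP = 7.36

The Uniform(0, θ) likelihood is θ^(−n) for θ ≥ max(xᵢ), zero otherwise. Here max(xᵢ) = 7.36.
Posterior ∝ θ^(−5) · θ^(−3) = θ^(−8) on θ ≥ max(5.7, 7.36) = 7.36.
This density is strictly decreasing in θ, so the posterior mode lies at the lower boundary of the support.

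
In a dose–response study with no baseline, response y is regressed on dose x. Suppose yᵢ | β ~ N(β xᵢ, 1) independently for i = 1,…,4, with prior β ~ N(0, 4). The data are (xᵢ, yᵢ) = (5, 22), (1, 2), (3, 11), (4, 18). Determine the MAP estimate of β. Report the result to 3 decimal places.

β̂_MAP = 4.234

log p(β | y) = −Σ(yᵢ − βxᵢ)²/(2·1) − β²/(2·4) + const.
Setting the derivative to zero: Σxᵢ(yᵢ − βxᵢ)/1 − β/4 = 0, so β = Σxᵢyᵢ / (Σxᵢ² + σ²/τ²).
Σxᵢyᵢ = 5·22 + 1·2 + 3·11 + 4·18 = 217; Σxᵢ² = 51; σ²/τ² = 0.25.
β̂_MAP = 217 / (51 + 0.25) = 217/51.25 ≈ 4.234.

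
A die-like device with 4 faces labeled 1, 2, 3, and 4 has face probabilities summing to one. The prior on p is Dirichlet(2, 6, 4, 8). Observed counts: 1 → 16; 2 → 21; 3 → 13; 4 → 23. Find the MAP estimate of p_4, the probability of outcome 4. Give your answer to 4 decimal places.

The posterior is Dirichlet(αᵢ + nᵢ) = Dirichlet(18, 27, 17, 31).
For a Dirichlet(a₁,…,a_K) with all aᵢ > 1, the mode has j-th component (aⱼ − 1)/(Σaᵢ − K).
Here Σaᵢ = 93 and K = 4, so p_4 = (31 − 1)/(93 − 4) = 30/89 ≈ 0.3371.

MAP estimate: 0.3371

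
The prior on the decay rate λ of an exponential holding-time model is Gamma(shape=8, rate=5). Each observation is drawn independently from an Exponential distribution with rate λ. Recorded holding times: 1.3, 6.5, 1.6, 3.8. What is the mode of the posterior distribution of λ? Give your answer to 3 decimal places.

The Exponential(rate=λ) likelihood is ∝ λ^n e^(−λΣtᵢ). Here n = 4 and Σtᵢ = 1.3 + 6.5 + 1.6 + 3.8 = 13.2.
Posterior ∝ λ^7e^(−5λ) · λ^4e^(−13.2λ) = λ^11e^(−18.2λ), i.e. Gamma(12, 18.2).
Mode = (a−1)/b = 11/18.2 ≈ 0.604.

λ̂_MAP = 0.604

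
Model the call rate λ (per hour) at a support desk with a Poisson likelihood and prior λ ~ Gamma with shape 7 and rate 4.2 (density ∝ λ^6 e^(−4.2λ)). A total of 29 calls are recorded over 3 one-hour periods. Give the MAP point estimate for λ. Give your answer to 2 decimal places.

λ̂_MAP = 4.86

Σxᵢ = 29, n = 3.
Posterior ∝ λ^6e^(−4.2λ) · λ^29e^(−3λ) = λ^35e^(−7.2λ), i.e. Gamma(shape=36, rate=7.2).
The mode of a Gamma(a, b) with a ≥ 1 (shape–rate) is (a−1)/b = 35/7.2 ≈ 4.86.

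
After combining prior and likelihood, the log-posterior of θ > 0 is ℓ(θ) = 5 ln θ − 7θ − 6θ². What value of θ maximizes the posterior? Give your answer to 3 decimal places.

ℓ'(θ) = 5/θ − 7 − 12θ. Setting this to zero and multiplying by θ: 12θ² + 7θ − 5 = 0.
θ = (−7 + √(7² + 4·12·5)) / (2·12) = (−7 + √289) / 24 = (−7 + 17)/24 = 5/12.
ℓ''(θ) = −5/θ² − 12 < 0, confirming a maximum.

θ̂_MAP = 0.417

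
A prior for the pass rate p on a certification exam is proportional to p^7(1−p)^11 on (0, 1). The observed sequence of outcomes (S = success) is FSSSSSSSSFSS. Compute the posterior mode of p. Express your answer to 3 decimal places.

The prior density ∝ p^7(1−p)^11 is the kernel of Beta(8, 12).
Data: 10 successes in 12 trials (from the sequence). The binomial likelihood contributes p^10(1−p)^2, so the posterior is Beta(8+10, 12+2) = Beta(18, 14).
For Beta(a, b) with a, b > 1 the mode is (a−1)/(a+b−2) = 17/30 ≈ 0.567.

p̂_MAP = 0.567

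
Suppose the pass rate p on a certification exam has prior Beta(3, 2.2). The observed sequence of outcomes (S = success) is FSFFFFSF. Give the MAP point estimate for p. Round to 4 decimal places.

Prior: Beta(3, 2.2).
Data: 2 successes in 8 trials (from the sequence). The binomial likelihood contributes p^2(1−p)^6, so the posterior is Beta(3+2, 2.2+6) = Beta(5, 8.2).
For Beta(a, b) with a, b > 1 the mode is (a−1)/(a+b−2) = 4/11.2 ≈ 0.3571.

p̂_MAP = 0.3571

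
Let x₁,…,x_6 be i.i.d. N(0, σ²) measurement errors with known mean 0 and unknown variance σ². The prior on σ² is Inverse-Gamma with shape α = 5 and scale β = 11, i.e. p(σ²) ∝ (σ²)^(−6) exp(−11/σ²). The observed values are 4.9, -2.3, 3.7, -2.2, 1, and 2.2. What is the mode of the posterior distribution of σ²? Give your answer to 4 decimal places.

σ̂²_MAP = 4.2039

Sum of squared deviations about the known mean: SS = (4.9−0)² + (-2.3−0)² + (3.7−0)² + (-2.2−0)² + (1−0)² + (2.2−0)² = 53.67.
The Normal likelihood contributes (σ²)^(−n/2) exp(−SS/(2σ²)), so the posterior is Inverse-Gamma(α + n/2, β + SS/2) = Inverse-Gamma(8, 37.835).
The mode of Inverse-Gamma(a, b) is b/(a+1) = 37.835/9 ≈ 4.2039.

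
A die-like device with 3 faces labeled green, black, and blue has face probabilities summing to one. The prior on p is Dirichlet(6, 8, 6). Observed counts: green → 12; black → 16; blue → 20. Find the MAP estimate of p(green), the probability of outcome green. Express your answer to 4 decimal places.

The posterior is Dirichlet(αᵢ + nᵢ) = Dirichlet(18, 24, 26).
For a Dirichlet(a₁,…,a_K) with all aᵢ > 1, the mode has j-th component (aⱼ − 1)/(Σaᵢ − K).
Here Σaᵢ = 68 and K = 3, so p(green) = (18 − 1)/(68 − 3) = 17/65 ≈ 0.2615.

MAP estimate of p(green) = 0.2615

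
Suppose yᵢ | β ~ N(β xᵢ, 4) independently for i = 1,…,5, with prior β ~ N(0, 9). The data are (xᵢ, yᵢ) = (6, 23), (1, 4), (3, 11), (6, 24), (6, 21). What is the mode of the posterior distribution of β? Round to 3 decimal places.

β̂_MAP = 3.757

log p(β | y) = −Σ(yᵢ − βxᵢ)²/(2·4) − β²/(2·9) + const.
Setting the derivative to zero: Σxᵢ(yᵢ − βxᵢ)/4 − β/9 = 0, so β = Σxᵢyᵢ / (Σxᵢ² + σ²/τ²).
Σxᵢyᵢ = 6·23 + 1·4 + 3·11 + 6·24 + 6·21 = 445; Σxᵢ² = 118; σ²/τ² = 4/9.
β̂_MAP = 445 / (118 + 4/9) = 445/(1066/9) = 4005/1066 ≈ 3.757.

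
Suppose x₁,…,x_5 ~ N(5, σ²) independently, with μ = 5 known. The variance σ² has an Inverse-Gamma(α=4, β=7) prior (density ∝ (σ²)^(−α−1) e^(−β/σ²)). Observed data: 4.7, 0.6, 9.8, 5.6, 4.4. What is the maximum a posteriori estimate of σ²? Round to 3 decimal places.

Sum of squared deviations about the known mean: SS = (4.7−5)² + (0.6−5)² + (9.8−5)² + (5.6−5)² + (4.4−5)² = 43.21.
The Normal likelihood contributes (σ²)^(−n/2) exp(−SS/(2σ²)), so the posterior is Inverse-Gamma(α + n/2, β + SS/2) = Inverse-Gamma(6.5, 28.605).
The mode of Inverse-Gamma(a, b) is b/(a+1) = 28.605/7.5 ≈ 3.814.

σ̂²_MAP = 3.814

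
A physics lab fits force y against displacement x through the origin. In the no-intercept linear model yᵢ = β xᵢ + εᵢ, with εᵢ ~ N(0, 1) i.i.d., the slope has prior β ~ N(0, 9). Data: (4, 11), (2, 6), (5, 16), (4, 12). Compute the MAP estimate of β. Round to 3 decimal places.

β̂_MAP = 3.011

log p(β | y) = −Σ(yᵢ − βxᵢ)²/(2·1) − β²/(2·9) + const.
Setting the derivative to zero: Σxᵢ(yᵢ − βxᵢ)/1 − β/9 = 0, so β = Σxᵢyᵢ / (Σxᵢ² + σ²/τ²).
Σxᵢyᵢ = 4·11 + 2·6 + 5·16 + 4·12 = 184; Σxᵢ² = 61; σ²/τ² = 1/9.
β̂_MAP = 184 / (61 + 1/9) = 184/(550/9) = 828/275 ≈ 3.011.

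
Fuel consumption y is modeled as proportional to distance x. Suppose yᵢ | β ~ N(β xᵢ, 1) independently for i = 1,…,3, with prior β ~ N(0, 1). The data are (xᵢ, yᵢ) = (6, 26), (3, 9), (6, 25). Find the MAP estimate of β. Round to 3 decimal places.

log p(β | y) = −Σ(yᵢ − βxᵢ)²/(2·1) − β²/(2·1) + const.
Setting the derivative to zero: Σxᵢ(yᵢ − βxᵢ)/1 − β/1 = 0, so β = Σxᵢyᵢ / (Σxᵢ² + σ²/τ²).
Σxᵢyᵢ = 6·26 + 3·9 + 6·25 = 333; Σxᵢ² = 81; σ²/τ² = 1.
β̂_MAP = 333 / (81 + 1) = 333/82 ≈ 4.061.

β̂_MAP = 4.061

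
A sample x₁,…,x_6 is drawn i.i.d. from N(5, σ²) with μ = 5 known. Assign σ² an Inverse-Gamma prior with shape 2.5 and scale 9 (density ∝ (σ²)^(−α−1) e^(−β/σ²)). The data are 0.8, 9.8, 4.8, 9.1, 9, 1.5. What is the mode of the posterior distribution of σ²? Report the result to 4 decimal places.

σ̂²_MAP = 7.9831

Sum of squared deviations about the known mean: SS = (0.8−5)² + (9.8−5)² + (4.8−5)² + (9.1−5)² + (9−5)² + (1.5−5)² = 85.78.
The Normal likelihood contributes (σ²)^(−n/2) exp(−SS/(2σ²)), so the posterior is Inverse-Gamma(α + n/2, β + SS/2) = Inverse-Gamma(5.5, 51.89).
The mode of Inverse-Gamma(a, b) is b/(a+1) = 51.89/6.5 ≈ 7.9831.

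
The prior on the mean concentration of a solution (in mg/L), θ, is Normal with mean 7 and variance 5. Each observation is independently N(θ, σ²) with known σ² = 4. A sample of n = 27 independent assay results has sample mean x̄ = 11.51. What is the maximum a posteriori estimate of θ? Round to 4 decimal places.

n = 27, x̄ = 11.51.
For a Normal prior and Normal likelihood with known variance, the posterior is Normal; its mode equals its mean, the precision-weighted average.
Prior precision 1/σ₀² = 1/5 = 0.2; data precision n/σ² = 27/4 = 6.75.
θ̂ = (0.2·7 + 6.75·11.51) / (0.2 + 6.75) = 79.0925/6.95 = 31637/2780 ≈ 11.3802.

θ̂_MAP = 11.3802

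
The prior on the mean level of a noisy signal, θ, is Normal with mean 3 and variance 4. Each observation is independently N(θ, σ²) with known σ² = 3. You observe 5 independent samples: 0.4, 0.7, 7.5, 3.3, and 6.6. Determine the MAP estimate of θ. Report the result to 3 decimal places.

θ̂_MAP = 3.609

n = 5; x̄ = (0.4 + 0.7 + 7.5 + 3.3 + 6.6)/5 = 18.5/5 = 3.7.
For a Normal prior and Normal likelihood with known variance, the posterior is Normal; its mode equals its mean, the precision-weighted average.
Prior precision 1/σ₀² = 1/4 = 0.25; data precision n/σ² = 5/3.
θ̂ = (0.25·3 + (5/3)·3.7) / (0.25 + 5/3) = (83/12)/(23/12) = 83/23 ≈ 3.609.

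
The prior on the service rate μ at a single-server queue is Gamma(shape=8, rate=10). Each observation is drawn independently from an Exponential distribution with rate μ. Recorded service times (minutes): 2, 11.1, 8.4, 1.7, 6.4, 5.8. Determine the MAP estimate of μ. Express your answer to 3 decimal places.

The Exponential(rate=μ) likelihood is ∝ μ^n e^(−μΣtᵢ). Here n = 6 and Σtᵢ = 2 + 11.1 + 8.4 + 1.7 + 6.4 + 5.8 = 35.4.
Posterior ∝ μ^7e^(−10μ) · μ^6e^(−35.4μ) = μ^13e^(−45.4μ), i.e. Gamma(14, 45.4).
Mode = (a−1)/b = 13/45.4 ≈ 0.286.

μ̂_MAP = 0.286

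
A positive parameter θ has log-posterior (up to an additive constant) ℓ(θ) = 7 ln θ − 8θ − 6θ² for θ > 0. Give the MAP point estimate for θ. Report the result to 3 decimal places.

ℓ'(θ) = 7/θ − 8 − 12θ. Setting this to zero and multiplying by θ: 12θ² + 8θ − 7 = 0.
θ = (−8 + √(8² + 4·12·7)) / (2·12) = (−8 + √400) / 24 = (−8 + 20)/24 = 1/2.
ℓ''(θ) = −7/θ² − 12 < 0, confirming a maximum.

θ̂_MAP = 0.500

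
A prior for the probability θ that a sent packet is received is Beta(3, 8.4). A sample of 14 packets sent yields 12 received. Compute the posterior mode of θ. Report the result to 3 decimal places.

θ̂_MAP = 0.598

Prior: Beta(3, 8.4).
Data: 12 successes in 14 trials. The binomial likelihood contributes θ^12(1−θ)^2, so the posterior is Beta(3+12, 8.4+2) = Beta(15, 10.4).
For Beta(a, b) with a, b > 1 the mode is (a−1)/(a+b−2) = 14/23.4 ≈ 0.598.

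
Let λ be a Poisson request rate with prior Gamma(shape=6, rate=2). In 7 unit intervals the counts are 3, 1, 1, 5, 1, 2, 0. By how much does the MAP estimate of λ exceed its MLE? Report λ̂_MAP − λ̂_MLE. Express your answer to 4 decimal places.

MAP − MLE = 0.1429

Σxᵢ = 13. Posterior is Gamma(19, 9); MAP = (19−1)/9 = 18/9 ≈ 2.00000.
MLE = x̄ = 13/7 ≈ 1.85714.
Difference = 18/9 − 13/7 = 1/7 ≈ 0.1429.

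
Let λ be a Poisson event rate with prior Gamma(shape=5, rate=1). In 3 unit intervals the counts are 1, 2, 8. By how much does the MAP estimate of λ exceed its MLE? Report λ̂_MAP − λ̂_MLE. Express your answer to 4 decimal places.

MAP − MLE = 0.0833

Σxᵢ = 11. Posterior is Gamma(16, 4); MAP = (16−1)/4 = 15/4 ≈ 3.75000.
MLE = x̄ = 11/3 ≈ 3.66667.
Difference = 15/4 − 11/3 = 1/12 ≈ 0.0833.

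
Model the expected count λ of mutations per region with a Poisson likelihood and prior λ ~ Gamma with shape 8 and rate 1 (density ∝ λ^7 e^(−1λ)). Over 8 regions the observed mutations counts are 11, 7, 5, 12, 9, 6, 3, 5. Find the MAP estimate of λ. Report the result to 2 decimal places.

Σxᵢ = 11+7+5+12+9+6+3+5 = 58, with n = 8.
Posterior ∝ λ^7e^(−1λ) · λ^58e^(−8λ) = λ^65e^(−9λ), i.e. Gamma(shape=66, rate=9).
The mode of a Gamma(a, b) with a ≥ 1 (shape–rate) is (a−1)/b = 65/9 ≈ 7.22.

λ̂_MAP = 7.22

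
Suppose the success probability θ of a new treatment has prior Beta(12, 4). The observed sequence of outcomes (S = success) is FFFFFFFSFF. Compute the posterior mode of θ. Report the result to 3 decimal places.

Prior: Beta(12, 4).
Data: 1 success in 10 trials (from the sequence). The binomial likelihood contributes θ(1−θ)^9, so the posterior is Beta(12+1, 4+9) = Beta(13, 13).
For Beta(a, b) with a, b > 1 the mode is (a−1)/(a+b−2) = 12/24 ≈ 0.500.

θ̂_MAP = 0.500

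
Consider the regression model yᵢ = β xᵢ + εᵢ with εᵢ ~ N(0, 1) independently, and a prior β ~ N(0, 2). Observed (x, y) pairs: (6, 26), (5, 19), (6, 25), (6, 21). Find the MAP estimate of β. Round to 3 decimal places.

β̂_MAP = 3.948

log p(β | y) = −Σ(yᵢ − βxᵢ)²/(2·1) − β²/(2·2) + const.
Setting the derivative to zero: Σxᵢ(yᵢ − βxᵢ)/1 − β/2 = 0, so β = Σxᵢyᵢ / (Σxᵢ² + σ²/τ²).
Σxᵢyᵢ = 6·26 + 5·19 + 6·25 + 6·21 = 527; Σxᵢ² = 133; σ²/τ² = 0.5.
β̂_MAP = 527 / (133 + 0.5) = 527/133.5 ≈ 3.948.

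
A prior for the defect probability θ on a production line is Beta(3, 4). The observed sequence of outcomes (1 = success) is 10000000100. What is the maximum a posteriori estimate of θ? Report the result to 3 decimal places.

Prior: Beta(3, 4).
Data: 2 successes in 11 trials (from the sequence). The binomial likelihood contributes θ^2(1−θ)^9, so the posterior is Beta(3+2, 4+9) = Beta(5, 13).
For Beta(a, b) with a, b > 1 the mode is (a−1)/(a+b−2) = 4/16 ≈ 0.250.

θ̂_MAP = 0.250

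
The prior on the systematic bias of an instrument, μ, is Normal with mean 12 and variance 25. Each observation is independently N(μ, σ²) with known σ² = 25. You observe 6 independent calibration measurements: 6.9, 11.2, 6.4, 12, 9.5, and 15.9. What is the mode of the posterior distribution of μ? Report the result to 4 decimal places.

n = 6; x̄ = (6.9 + 11.2 + 6.4 + 12 + 9.5 + 15.9)/6 = 61.9/6 = 619/60 ≈ 10.3167.
For a Normal prior and Normal likelihood with known variance, the posterior is Normal; its mode equals its mean, the precision-weighted average.
Prior precision 1/σ₀² = 1/25 = 0.04; data precision n/σ² = 6/25 = 0.24.
μ̂ = (0.04·12 + 0.24·(619/60)) / (0.04 + 0.24) = 2.956/0.28 = 739/70 ≈ 10.5571.

μ̂_MAP = 10.5571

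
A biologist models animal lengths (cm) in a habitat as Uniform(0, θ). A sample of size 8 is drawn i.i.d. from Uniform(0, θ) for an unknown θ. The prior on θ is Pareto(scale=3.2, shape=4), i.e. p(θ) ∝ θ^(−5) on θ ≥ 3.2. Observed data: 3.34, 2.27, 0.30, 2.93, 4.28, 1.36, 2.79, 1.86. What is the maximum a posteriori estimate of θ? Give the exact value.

The Uniform(0, θ) likelihood is θ^(−n) for θ ≥ max(xᵢ), zero otherwise. Here max(xᵢ) = 4.28.
Posterior ∝ θ^(−5) · θ^(−8) = θ^(−13) on θ ≥ max(3.2, 4.28) = 4.28.
This density is strictly decreasing in θ, so the posterior mode lies at the lower boundary of the support.

θ̂_MAP = 4.28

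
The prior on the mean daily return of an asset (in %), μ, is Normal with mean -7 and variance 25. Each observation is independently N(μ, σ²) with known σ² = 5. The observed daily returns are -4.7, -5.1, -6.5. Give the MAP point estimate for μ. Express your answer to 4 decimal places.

μ̂_MAP = -5.5313

n = 3; x̄ = ((-4.7) + (-5.1) + (-6.5))/3 = -16.3/3 = -163/30 ≈ -5.4333.
For a Normal prior and Normal likelihood with known variance, the posterior is Normal; its mode equals its mean, the precision-weighted average.
Prior precision 1/σ₀² = 1/25 = 0.04; data precision n/σ² = 3/5 = 0.6.
μ̂ = (0.04·(-7) + 0.6·(-163/30)) / (0.04 + 0.6) = (-3.54)/0.64 = -5.53125 ≈ -5.5313.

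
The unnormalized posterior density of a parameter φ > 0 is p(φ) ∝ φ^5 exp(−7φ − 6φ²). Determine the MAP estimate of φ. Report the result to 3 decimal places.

φ̂_MAP = 0.417

ℓ'(φ) = 5/φ − 7 − 12φ. Setting this to zero and multiplying by φ: 12φ² + 7φ − 5 = 0.
φ = (−7 + √(7² + 4·12·5)) / (2·12) = (−7 + √289) / 24 = (−7 + 17)/24 = 5/12.
ℓ''(φ) = −5/φ² − 12 < 0, confirming a maximum.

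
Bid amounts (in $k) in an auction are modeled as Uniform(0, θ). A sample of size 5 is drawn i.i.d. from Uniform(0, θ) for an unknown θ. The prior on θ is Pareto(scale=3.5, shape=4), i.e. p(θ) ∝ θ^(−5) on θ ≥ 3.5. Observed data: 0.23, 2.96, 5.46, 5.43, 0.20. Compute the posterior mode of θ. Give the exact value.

The Uniform(0, θ) likelihood is θ^(−n) for θ ≥ max(xᵢ), zero otherwise. Here max(xᵢ) = 5.46.
Posterior ∝ θ^(−5) · θ^(−5) = θ^(−10) on θ ≥ max(3.5, 5.46) = 5.46.
This density is strictly decreasing in θ, so the posterior mode lies at the lower boundary of the support.

θ̂_MAP = 5.46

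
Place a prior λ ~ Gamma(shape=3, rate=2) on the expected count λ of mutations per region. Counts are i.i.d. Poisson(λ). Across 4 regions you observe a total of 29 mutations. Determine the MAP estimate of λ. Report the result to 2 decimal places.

Σxᵢ = 29, n = 4.
Posterior ∝ λ^2e^(−2λ) · λ^29e^(−4λ) = λ^31e^(−6λ), i.e. Gamma(shape=32, rate=6).
The mode of a Gamma(a, b) with a ≥ 1 (shape–rate) is (a−1)/b = 31/6 ≈ 5.17.

λ̂_MAP = 5.17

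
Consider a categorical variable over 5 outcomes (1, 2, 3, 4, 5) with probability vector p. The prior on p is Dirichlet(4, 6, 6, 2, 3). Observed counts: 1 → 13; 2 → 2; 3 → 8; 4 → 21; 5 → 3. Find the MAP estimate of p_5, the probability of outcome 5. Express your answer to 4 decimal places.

MAP estimate: 0.0794

The posterior is Dirichlet(αᵢ + nᵢ) = Dirichlet(17, 8, 14, 23, 6).
For a Dirichlet(a₁,…,a_K) with all aᵢ > 1, the mode has j-th component (aⱼ − 1)/(Σaᵢ − K).
Here Σaᵢ = 68 and K = 5, so p_5 = (6 − 1)/(68 − 5) = 5/63 ≈ 0.0794.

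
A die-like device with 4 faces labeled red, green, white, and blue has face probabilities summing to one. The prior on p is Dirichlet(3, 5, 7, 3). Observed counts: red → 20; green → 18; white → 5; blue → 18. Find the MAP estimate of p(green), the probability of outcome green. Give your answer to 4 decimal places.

The posterior is Dirichlet(αᵢ + nᵢ) = Dirichlet(23, 23, 12, 21).
For a Dirichlet(a₁,…,a_K) with all aᵢ > 1, the mode has j-th component (aⱼ − 1)/(Σaᵢ − K).
Here Σaᵢ = 79 and K = 4, so p(green) = (23 − 1)/(79 − 4) = 22/75 ≈ 0.2933.

MAP estimate of p(green) = 0.2933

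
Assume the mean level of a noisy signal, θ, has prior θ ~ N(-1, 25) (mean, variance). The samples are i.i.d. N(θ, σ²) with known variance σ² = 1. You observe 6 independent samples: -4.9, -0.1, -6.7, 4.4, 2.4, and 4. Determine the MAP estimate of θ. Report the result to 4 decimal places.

n = 6; x̄ = ((-4.9) + (-0.1) + (-6.7) + 4.4 + 2.4 + 4)/6 = -0.9/6 = -0.15.
For a Normal prior and Normal likelihood with known variance, the posterior is Normal; its mode equals its mean, the precision-weighted average.
Prior precision 1/σ₀² = 1/25 = 0.04; data precision n/σ² = 6/1 = 6.
θ̂ = (0.04·(-1) + 6·(-0.15)) / (0.04 + 6) = (-0.94)/6.04 = -47/302 ≈ -0.1556.

θ̂_MAP = -0.1556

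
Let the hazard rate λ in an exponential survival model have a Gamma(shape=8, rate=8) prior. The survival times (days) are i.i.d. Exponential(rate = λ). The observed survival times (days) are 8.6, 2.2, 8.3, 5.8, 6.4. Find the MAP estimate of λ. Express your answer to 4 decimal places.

The Exponential(rate=λ) likelihood is ∝ λ^n e^(−λΣtᵢ). Here n = 5 and Σtᵢ = 8.6 + 2.2 + 8.3 + 5.8 + 6.4 = 31.3.
Posterior ∝ λ^7e^(−8λ) · λ^5e^(−31.3λ) = λ^12e^(−39.3λ), i.e. Gamma(13, 39.3).
Mode = (a−1)/b = 12/39.3 ≈ 0.3053.

λ̂_MAP = 0.3053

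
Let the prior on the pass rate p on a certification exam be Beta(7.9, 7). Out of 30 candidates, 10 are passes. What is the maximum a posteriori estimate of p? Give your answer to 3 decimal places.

Prior: Beta(7.9, 7).
Data: 10 successes in 30 trials. The binomial likelihood contributes p^10(1−p)^20, so the posterior is Beta(7.9+10, 7+20) = Beta(17.9, 27).
For Beta(a, b) with a, b > 1 the mode is (a−1)/(a+b−2) = 16.9/42.9 ≈ 0.394.

p̂_MAP = 0.394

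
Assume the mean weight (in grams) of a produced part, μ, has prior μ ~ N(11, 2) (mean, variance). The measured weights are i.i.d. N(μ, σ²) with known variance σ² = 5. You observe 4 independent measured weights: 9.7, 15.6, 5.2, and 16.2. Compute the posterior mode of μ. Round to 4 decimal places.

μ̂_MAP = 11.4154

n = 4; x̄ = (9.7 + 15.6 + 5.2 + 16.2)/4 = 46.7/4 = 11.675.
For a Normal prior and Normal likelihood with known variance, the posterior is Normal; its mode equals its mean, the precision-weighted average.
Prior precision 1/σ₀² = 1/2 = 0.5; data precision n/σ² = 4/5 = 0.8.
μ̂ = (0.5·11 + 0.8·11.675) / (0.5 + 0.8) = 14.84/1.3 = 742/65 ≈ 11.4154.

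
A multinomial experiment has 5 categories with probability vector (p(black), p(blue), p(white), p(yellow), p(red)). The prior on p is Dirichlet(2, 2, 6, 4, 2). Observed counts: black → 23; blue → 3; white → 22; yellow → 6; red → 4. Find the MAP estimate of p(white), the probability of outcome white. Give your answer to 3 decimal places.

The posterior is Dirichlet(αᵢ + nᵢ) = Dirichlet(25, 5, 28, 10, 6).
For a Dirichlet(a₁,…,a_K) with all aᵢ > 1, the mode has j-th component (aⱼ − 1)/(Σaᵢ − K).
Here Σaᵢ = 74 and K = 5, so p(white) = (28 − 1)/(74 − 5) = 27/69 ≈ 0.391.

MAP estimate of p(white) = 0.391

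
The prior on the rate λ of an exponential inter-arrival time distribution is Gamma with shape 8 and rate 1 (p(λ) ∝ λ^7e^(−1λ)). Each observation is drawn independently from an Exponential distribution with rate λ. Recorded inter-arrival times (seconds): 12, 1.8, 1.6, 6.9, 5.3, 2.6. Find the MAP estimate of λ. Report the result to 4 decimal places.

The Exponential(rate=λ) likelihood is ∝ λ^n e^(−λΣtᵢ). Here n = 6 and Σtᵢ = 12 + 1.8 + 1.6 + 6.9 + 5.3 + 2.6 = 30.2.
Posterior ∝ λ^7e^(−1λ) · λ^6e^(−30.2λ) = λ^13e^(−31.2λ), i.e. Gamma(14, 31.2).
Mode = (a−1)/b = 13/31.2 ≈ 0.4167.

λ̂_MAP = 0.4167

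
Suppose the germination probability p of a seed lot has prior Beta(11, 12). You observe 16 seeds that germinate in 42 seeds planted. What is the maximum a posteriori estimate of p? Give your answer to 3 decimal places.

p̂_MAP = 0.413

Prior: Beta(11, 12).
Data: 16 successes in 42 trials. The binomial likelihood contributes p^16(1−p)^26, so the posterior is Beta(11+16, 12+26) = Beta(27, 38).
For Beta(a, b) with a, b > 1 the mode is (a−1)/(a+b−2) = 26/63 ≈ 0.413.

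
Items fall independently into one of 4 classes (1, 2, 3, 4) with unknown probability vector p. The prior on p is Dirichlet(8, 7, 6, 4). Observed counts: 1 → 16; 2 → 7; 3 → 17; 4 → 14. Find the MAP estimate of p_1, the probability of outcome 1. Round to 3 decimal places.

The posterior is Dirichlet(αᵢ + nᵢ) = Dirichlet(24, 14, 23, 18).
For a Dirichlet(a₁,…,a_K) with all aᵢ > 1, the mode has j-th component (aⱼ − 1)/(Σaᵢ − K).
Here Σaᵢ = 79 and K = 4, so p_1 = (24 − 1)/(79 − 4) = 23/75 ≈ 0.307.

MAP estimate: 0.307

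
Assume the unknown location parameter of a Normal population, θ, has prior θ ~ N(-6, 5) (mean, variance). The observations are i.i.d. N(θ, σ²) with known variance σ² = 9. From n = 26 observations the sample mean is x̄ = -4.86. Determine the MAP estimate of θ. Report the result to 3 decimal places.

n = 26, x̄ = -4.86.
For a Normal prior and Normal likelihood with known variance, the posterior is Normal; its mode equals its mean, the precision-weighted average.
Prior precision 1/σ₀² = 1/5 = 0.2; data precision n/σ² = 26/9.
θ̂ = (0.2·(-6) + (26/9)·(-4.86)) / (0.2 + 26/9) = (-15.24)/(139/45) = -3429/695 ≈ -4.934.

θ̂_MAP = -4.934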